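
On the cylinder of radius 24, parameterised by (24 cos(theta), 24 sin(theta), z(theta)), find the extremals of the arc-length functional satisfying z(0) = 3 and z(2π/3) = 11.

Parameterise the cylinder of radius R = 24 as
    r(θ) = (24 cos θ, 24 sin θ, z(θ)).
The arc-length element is
    ds = sqrt(576 + (dz/dθ)^2) dθ,
so the Lagrangian is L = sqrt(576 + z'^2).
L depends on z' only, not on z or θ, so ∂L/∂z = 0 and
    ∂L/∂z' = z' / sqrt(576 + z'^2).
The Euler-Lagrange equation gives
    d/dθ( z' / sqrt(576 + z'^2) ) = 0,
so z' is constant. Integrating once:
    z(θ) = a θ + b,
a helix on the cylinder (a straight line when the cylinder is unrolled). The constants a, b are determined by the endpoint conditions.
With endpoint conditions z(0) = 3 and z(2π/3) = 11: from z(0) = b we get b = 3, and a·2π/3 + 3 = 11 gives a = 12/π, so
    z(θ) = (12/π) θ + 3.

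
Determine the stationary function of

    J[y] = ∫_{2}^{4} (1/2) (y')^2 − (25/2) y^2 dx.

The Lagrangian is L = (1/2) (y')^2 − (25/2) y^2.
Compute ∂L/∂y = -25y, ∂L/∂y' = y'.
The Euler-Lagrange equation d/dx(∂L/∂y') − ∂L/∂y = 0 reduces to
    y'' + 25 y = 0.
Its general solution is
    y(x) = A sin(5x) + B cos(5x),
with A, B fixed by the endpoint conditions.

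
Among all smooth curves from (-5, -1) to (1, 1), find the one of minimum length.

Arc-length functional: J[y] = ∫ sqrt(1 + (y')^2) dx.
Lagrangian L = sqrt(1 + (y')^2) has no explicit y dependence, so ∂L/∂y = 0 and the Euler-Lagrange equation gives
    d/dx( y' / sqrt(1 + (y')^2) ) = 0  ⇒  y' / sqrt(1 + (y')^2) = const.
Hence y' is constant, so y(x) is affine.
Fitting the endpoints (-5, -1) and (1, 1):
    slope m = (1 − (-1)) / (1 − (-5)) = 1/3,
    intercept c = (-1) − m·(-5) = 2/3.
Extremal: y(x) = (1/3) x + 2/3.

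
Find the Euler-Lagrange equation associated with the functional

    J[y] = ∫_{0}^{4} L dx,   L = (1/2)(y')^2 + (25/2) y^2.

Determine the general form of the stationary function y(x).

The Lagrangian is L = (1/2)(y')^2 + (25/2) y^2.
∂L/∂y = 25y.
∂L/∂y' = y'.
The Euler-Lagrange equation d/dx(∂L/∂y') − ∂L/∂y = 0 becomes:
    y'' - 25 y = 0
General solution: y(x) = A e^(5x) + B e^(-5x), where A and B are arbitrary constants fixed by the endpoint conditions.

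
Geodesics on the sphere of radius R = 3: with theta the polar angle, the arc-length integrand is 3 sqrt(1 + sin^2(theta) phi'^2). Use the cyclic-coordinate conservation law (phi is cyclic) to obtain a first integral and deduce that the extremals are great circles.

On the sphere of radius R = 3 with spherical coordinates (θ, φ), the induced metric is
    ds^2 = 9(dθ^2 + sin^2(θ) dφ^2).
Parameterise by θ; the arc-length functional is
    J[φ] = ∫ 3 sqrt(1 + sin^2(θ) (dφ/dθ)^2) dθ,
so L = 3 sqrt(1 + sin^2(θ) φ'^2). Compute
    ∂L/∂φ = 0  (L has no explicit φ dependence),
    ∂L/∂φ' = 3 sin^2(θ) φ' / sqrt(1 + sin^2(θ) φ'^2).
Since ∂L/∂φ = 0, the Euler-Lagrange equation
    d/dθ(∂L/∂φ') − ∂L/∂φ = 0
reduces to d/dθ(∂L/∂φ') = 0, i.e. the momentum conjugate to φ is conserved:
    3 sin^2(θ) φ' / sqrt(1 + sin^2(θ) φ'^2) = C.
The overall factor of 3 is constant, so dividing through gives Clairaut's relation sin^2(θ) φ' / sqrt(1 + sin^2(θ) φ'^2) = C' (with C' = C/3). Solving for φ' and integrating gives the great-circle family
    cot(θ) = A cos(φ − φ_0),
i.e. the intersection of the sphere with a plane through the origin. The two constants A and φ_0 (equivalently C and one phase) are fixed by the two endpoint conditions.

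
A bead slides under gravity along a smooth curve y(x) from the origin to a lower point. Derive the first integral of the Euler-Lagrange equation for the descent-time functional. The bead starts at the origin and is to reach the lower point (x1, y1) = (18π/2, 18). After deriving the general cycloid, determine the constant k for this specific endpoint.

The Lagrangian L = sqrt((1 + y'^2) / y) has no explicit x dependence, so the Beltrami identity applies:
    L − y' ∂L/∂y' = C.
Compute ∂L/∂y' = y' / sqrt(y (1 + y'^2)).
Substitute:
    sqrt((1 + y'^2)/y) − y'·y' / sqrt(y (1 + y'^2))
    = (1 + y'^2) / sqrt(y (1 + y'^2)) − y'^2 / sqrt(y (1 + y'^2))
    = 1 / sqrt(y (1 + y'^2)) = C.
Squaring and rearranging gives the first integral
    y (1 + y'^2) = 1/C^2 =: k   (constant).
Solving this first-order ODE by the substitution
    y = (k/2)(1 − cos θ)
yields the cycloid parameterisation
    x(θ) = (k/2)(θ − sin θ),   y(θ) = (k/2)(1 − cos θ).
The constant k is fixed by the endpoint condition.
Now fit the given lower endpoint (x1, y1) = (18π/2, 18). At the bottom of the first arch (θ = π), the parametric equations give
    y(π) = (k/2)(1 − cos π) = k,
    x(π) = (k/2)(π − sin π) = kπ/2.
Matching y(π) = 18 gives k = 18, consistent with x(π) = 18π/2. Therefore the specific cycloid is
    x(θ) = (18/2)(θ − sin θ),   y(θ) = (18/2)(1 − cos θ).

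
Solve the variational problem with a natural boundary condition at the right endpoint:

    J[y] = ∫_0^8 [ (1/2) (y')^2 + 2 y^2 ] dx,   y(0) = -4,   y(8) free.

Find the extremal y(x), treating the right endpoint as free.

The Lagrangian L = (1/2) (y')^2 + 2 y^2 gives
    ∂L/∂y = 4 y,   ∂L/∂y' = y'.
Euler-Lagrange: y'' − 4 y = 0.
With k = 2, the general solution is
    y(x) = A cosh(2 x) + B sinh(2 x).
Fixed left endpoint y(0) = -4 ⇒ A = -4.
The right endpoint x = 8 is free, so the natural (transversality) condition is ∂L/∂y' |_{x=8} = 0, i.e. y'(8) = 0.
Compute y'(x) = A k sinh(k x) + B k cosh(k x), so
    y'(8) = A k sinh(k·8) + B k cosh(k·8) = 0
    ⇒ B = −A tanh(k·8) = 4 tanh(2·8).
Therefore the extremal is
    y(x) = −4 cosh(2 x) + 4 tanh(2·8) sinh(2 x).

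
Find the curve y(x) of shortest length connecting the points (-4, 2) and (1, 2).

Arc-length functional: J[y] = ∫ sqrt(1 + (y')^2) dx.
Lagrangian L = sqrt(1 + (y')^2) has no explicit y dependence, so ∂L/∂y = 0 and the Euler-Lagrange equation gives
    d/dx( y' / sqrt(1 + (y')^2) ) = 0  ⇒  y' / sqrt(1 + (y')^2) = const.
Hence y' is constant, so y(x) is affine.
Fitting the endpoints (-4, 2) and (1, 2):
    slope m = (2 − 2) / (1 − (-4)) = 0,
    intercept c = 2 − m·(-4) = 2.
Extremal: y(x) = 2.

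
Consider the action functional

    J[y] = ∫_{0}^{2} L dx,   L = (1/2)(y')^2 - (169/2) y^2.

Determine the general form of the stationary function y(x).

The Lagrangian is L = (1/2)(y')^2 - (169/2) y^2.
∂L/∂y = -169y.
∂L/∂y' = y'.
The Euler-Lagrange equation d/dx(∂L/∂y') − ∂L/∂y = 0 becomes:
    y'' + 169 y = 0
General solution: y(x) = A sin(13x) + B cos(13x), where A and B are arbitrary constants fixed by the endpoint conditions.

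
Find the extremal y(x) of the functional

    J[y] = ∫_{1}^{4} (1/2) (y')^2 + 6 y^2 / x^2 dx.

The Lagrangian is L = (1/2) (y')^2 + 6 y^2 / x^2.
Compute ∂L/∂y = 12y/x^2, ∂L/∂y' = y'.
The Euler-Lagrange equation d/dx(∂L/∂y') − ∂L/∂y = 0 reduces to
    y'' − 12/x^2 · y = 0  (x > 0).
Its general solution is
    y(x) = A x^4 + B x^(-3),
with A, B fixed by the endpoint conditions.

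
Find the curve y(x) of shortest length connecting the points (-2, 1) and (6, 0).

Arc-length functional: J[y] = ∫ sqrt(1 + (y')^2) dx.
Lagrangian L = sqrt(1 + (y')^2) has no explicit y dependence, so ∂L/∂y = 0 and the Euler-Lagrange equation gives
    d/dx( y' / sqrt(1 + (y')^2) ) = 0  ⇒  y' / sqrt(1 + (y')^2) = const.
Hence y' is constant, so y(x) is affine.
Fitting the endpoints (-2, 1) and (6, 0):
    slope m = (0 − 1) / (6 − (-2)) = -1/8,
    intercept c = 1 − m·(-2) = 3/4.
Extremal: y(x) = (-1/8) x + 3/4.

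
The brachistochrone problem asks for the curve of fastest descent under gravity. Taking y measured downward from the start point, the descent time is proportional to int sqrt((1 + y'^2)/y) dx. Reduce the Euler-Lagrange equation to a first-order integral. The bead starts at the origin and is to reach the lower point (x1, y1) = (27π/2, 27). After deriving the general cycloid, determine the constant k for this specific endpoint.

The Lagrangian L = sqrt((1 + y'^2) / y) has no explicit x dependence, so the Beltrami identity applies:
    L − y' ∂L/∂y' = C.
Compute ∂L/∂y' = y' / sqrt(y (1 + y'^2)).
Substitute:
    sqrt((1 + y'^2)/y) − y'·y' / sqrt(y (1 + y'^2))
    = (1 + y'^2) / sqrt(y (1 + y'^2)) − y'^2 / sqrt(y (1 + y'^2))
    = 1 / sqrt(y (1 + y'^2)) = C.
Squaring and rearranging gives the first integral
    y (1 + y'^2) = 1/C^2 =: k   (constant).
Solving this first-order ODE by the substitution
    y = (k/2)(1 − cos θ)
yields the cycloid parameterisation
    x(θ) = (k/2)(θ − sin θ),   y(θ) = (k/2)(1 − cos θ).
The constant k is fixed by the endpoint condition.
Now fit the given lower endpoint (x1, y1) = (27π/2, 27). At the bottom of the first arch (θ = π), the parametric equations give
    y(π) = (k/2)(1 − cos π) = k,
    x(π) = (k/2)(π − sin π) = kπ/2.
Matching y(π) = 27 gives k = 27, consistent with x(π) = 27π/2. Therefore the specific cycloid is
    x(θ) = (27/2)(θ − sin θ),   y(θ) = (27/2)(1 − cos θ).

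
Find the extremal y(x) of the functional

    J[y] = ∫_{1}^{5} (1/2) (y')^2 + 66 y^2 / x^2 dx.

The Lagrangian is L = (1/2) (y')^2 + 66 y^2 / x^2.
Compute ∂L/∂y = 132y/x^2, ∂L/∂y' = y'.
The Euler-Lagrange equation d/dx(∂L/∂y') − ∂L/∂y = 0 reduces to
    y'' − 132/x^2 · y = 0  (x > 0).
Its general solution is
    y(x) = A x^12 + B x^(-11),
with A, B fixed by the endpoint conditions.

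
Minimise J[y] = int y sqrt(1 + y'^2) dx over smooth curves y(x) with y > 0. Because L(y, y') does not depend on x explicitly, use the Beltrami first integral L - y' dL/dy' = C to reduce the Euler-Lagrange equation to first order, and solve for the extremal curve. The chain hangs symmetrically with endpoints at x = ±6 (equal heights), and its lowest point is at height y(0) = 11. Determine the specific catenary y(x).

The Lagrangian L(y, y') = y sqrt(1 + y'^2) has no explicit x dependence, so the Beltrami identity applies:
    L − y' ∂L/∂y' = C.
Compute ∂L/∂y' = y · y' / sqrt(1 + y'^2). Then
    L − y' ∂L/∂y'
    = y sqrt(1 + y'^2) − y · y'^2 / sqrt(1 + y'^2)
    = y (1 + y'^2 − y'^2) / sqrt(1 + y'^2)
    = y / sqrt(1 + y'^2) = C.
Squaring gives y^2 = C^2 (1 + y'^2), i.e.
    y'^2 = y^2 / C^2 − 1.
Separating variables,
    dy / sqrt(y^2 − C^2) = dx / C,
and integrating gives arccosh(y / C) = (x − a)/C, so
    y(x) = C cosh((x − a)/C),
the catenary. The constants C and a are fixed by the two endpoint conditions (and, for the hanging-chain problem, the length constraint selects C).
Now fit the given data. The endpoints x = ±6 are symmetric at equal height, so the catenary is even about its minimum: a = 0 and y(x) = C cosh(x/C). The lowest point is y(0) = C cosh(0) = C, and we are told y(0) = 11, so C = 11. Therefore
    y(x) = 11 cosh(x/11),
and at the endpoints
    y(±6) = 11 cosh(6/11).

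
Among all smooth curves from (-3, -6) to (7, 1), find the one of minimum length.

Arc-length functional: J[y] = ∫ sqrt(1 + (y')^2) dx.
Lagrangian L = sqrt(1 + (y')^2) has no explicit y dependence, so ∂L/∂y = 0 and the Euler-Lagrange equation gives
    d/dx( y' / sqrt(1 + (y')^2) ) = 0  ⇒  y' / sqrt(1 + (y')^2) = const.
Hence y' is constant, so y(x) is affine.
Fitting the endpoints (-3, -6) and (7, 1):
    slope m = (1 − (-6)) / (7 − (-3)) = 7/10,
    intercept c = (-6) − m·(-3) = -39/10.
Extremal: y(x) = (7/10) x - 39/10.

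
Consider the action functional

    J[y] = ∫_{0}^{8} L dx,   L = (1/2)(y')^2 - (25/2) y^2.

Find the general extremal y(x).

The Lagrangian is L = (1/2)(y')^2 - (25/2) y^2.
∂L/∂y = -25y.
∂L/∂y' = y'.
The Euler-Lagrange equation d/dx(∂L/∂y') − ∂L/∂y = 0 becomes:
    y'' + 25 y = 0
General solution: y(x) = A sin(5x) + B cos(5x), where A and B are arbitrary constants fixed by the endpoint conditions.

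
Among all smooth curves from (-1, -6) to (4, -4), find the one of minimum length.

Arc-length functional: J[y] = ∫ sqrt(1 + (y')^2) dx.
Lagrangian L = sqrt(1 + (y')^2) has no explicit y dependence, so ∂L/∂y = 0 and the Euler-Lagrange equation gives
    d/dx( y' / sqrt(1 + (y')^2) ) = 0  ⇒  y' / sqrt(1 + (y')^2) = const.
Hence y' is constant, so y(x) is affine.
Fitting the endpoints (-1, -6) and (4, -4):
    slope m = ((-4) − (-6)) / (4 − (-1)) = 2/5,
    intercept c = (-6) − m·(-1) = -28/5.
Extremal: y(x) = (2/5) x - 28/5.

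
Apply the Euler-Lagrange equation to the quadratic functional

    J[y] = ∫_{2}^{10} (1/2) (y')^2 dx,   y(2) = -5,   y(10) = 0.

The Lagrangian is L = (1/2) (y')^2.
Compute ∂L/∂y = 0, ∂L/∂y' = y'.
The Euler-Lagrange equation d/dx(∂L/∂y') − ∂L/∂y = 0 reduces to
    y'' = 0.
Its general solution is
    y(x) = A x + B,
with A, B fixed by the endpoint conditions.
Applying the endpoint conditions y(2) = -5 and y(10) = 0: solve A·2 + B = -5 and A·10 + B = 0. Subtracting gives A(10 − 2) = 0 − -5, so A = 5/8, and B = -5 − A·2 = -25/4. Therefore
    y(x) = (5/8) x - 25/4.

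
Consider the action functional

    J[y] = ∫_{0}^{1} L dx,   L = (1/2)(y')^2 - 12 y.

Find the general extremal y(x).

The Lagrangian is L = (1/2)(y')^2 - 12 y.
∂L/∂y = -12.
∂L/∂y' = y'.
The Euler-Lagrange equation d/dx(∂L/∂y') − ∂L/∂y = 0 becomes:
    y'' + 12 = 0
General solution: y(x) = -6 x^2 + A x + B, where A and B are arbitrary constants fixed by the endpoint conditions.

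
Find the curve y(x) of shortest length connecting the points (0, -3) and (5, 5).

Arc-length functional: J[y] = ∫ sqrt(1 + (y')^2) dx.
Lagrangian L = sqrt(1 + (y')^2) has no explicit y dependence, so ∂L/∂y = 0 and the Euler-Lagrange equation gives
    d/dx( y' / sqrt(1 + (y')^2) ) = 0  ⇒  y' / sqrt(1 + (y')^2) = const.
Hence y' is constant, so y(x) is affine.
Fitting the endpoints (0, -3) and (5, 5):
    slope m = (5 − (-3)) / (5 − 0) = 8/5,
    intercept c = (-3) − m·0 = -3.
Extremal: y(x) = (8/5) x - 3.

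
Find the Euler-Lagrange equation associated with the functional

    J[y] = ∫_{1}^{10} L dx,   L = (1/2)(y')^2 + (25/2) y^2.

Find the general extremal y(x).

The Lagrangian is L = (1/2)(y')^2 + (25/2) y^2.
∂L/∂y = 25y.
∂L/∂y' = y'.
The Euler-Lagrange equation d/dx(∂L/∂y') − ∂L/∂y = 0 becomes:
    y'' - 25 y = 0
General solution: y(x) = A e^(5x) + B e^(-5x), where A and B are arbitrary constants fixed by the endpoint conditions.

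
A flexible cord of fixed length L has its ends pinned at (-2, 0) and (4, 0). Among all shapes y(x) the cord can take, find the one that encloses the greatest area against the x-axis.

Set up the augmented Lagrangian using a multiplier λ for the length constraint:
    F(y, y') = y − λ sqrt(1 + y'^2).
F has no explicit x dependence, so the Beltrami identity yields a first integral
    F − y' ∂F/∂y' = C.
Compute ∂F/∂y' = −λ y' / sqrt(1 + y'^2). Then
    y − λ sqrt(1 + y'^2) + λ y'^2 / sqrt(1 + y'^2) = C
    ⇒  y − λ / sqrt(1 + y'^2) = C.
Solving for y' and integrating gives
    (x − a)^2 + (y − b)^2 = λ^2,
a circular arc of radius λ. The constants a, b are determined by the endpoint conditions y(-2) = y(4) = 0, and λ is fixed implicitly by the length constraint
    ∫_{-2}^{4} sqrt(1 + y'^2) dx = L.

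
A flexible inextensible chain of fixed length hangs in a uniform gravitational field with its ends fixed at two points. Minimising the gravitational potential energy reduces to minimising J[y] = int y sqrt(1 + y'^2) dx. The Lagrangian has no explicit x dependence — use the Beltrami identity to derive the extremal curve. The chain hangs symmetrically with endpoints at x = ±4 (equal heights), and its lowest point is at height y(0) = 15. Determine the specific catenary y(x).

The Lagrangian L(y, y') = y sqrt(1 + y'^2) has no explicit x dependence, so the Beltrami identity applies:
    L − y' ∂L/∂y' = C.
Compute ∂L/∂y' = y · y' / sqrt(1 + y'^2). Then
    L − y' ∂L/∂y'
    = y sqrt(1 + y'^2) − y · y'^2 / sqrt(1 + y'^2)
    = y (1 + y'^2 − y'^2) / sqrt(1 + y'^2)
    = y / sqrt(1 + y'^2) = C.
Squaring gives y^2 = C^2 (1 + y'^2), i.e.
    y'^2 = y^2 / C^2 − 1.
Separating variables,
    dy / sqrt(y^2 − C^2) = dx / C,
and integrating gives arccosh(y / C) = (x − a)/C, so
    y(x) = C cosh((x − a)/C),
the catenary. The constants C and a are fixed by the two endpoint conditions (and, for the hanging-chain problem, the length constraint selects C).
Now fit the given data. The endpoints x = ±4 are symmetric at equal height, so the catenary is even about its minimum: a = 0 and y(x) = C cosh(x/C). The lowest point is y(0) = C cosh(0) = C, and we are told y(0) = 15, so C = 15. Therefore
    y(x) = 15 cosh(x/15),
and at the endpoints
    y(±4) = 15 cosh(4/15).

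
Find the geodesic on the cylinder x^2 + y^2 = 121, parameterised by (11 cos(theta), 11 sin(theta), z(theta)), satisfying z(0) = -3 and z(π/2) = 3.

Parameterise the cylinder of radius R = 11 as
    r(θ) = (11 cos θ, 11 sin θ, z(θ)).
The arc-length element is
    ds = sqrt(121 + (dz/dθ)^2) dθ,
so the Lagrangian is L = sqrt(121 + z'^2).
L depends on z' only, not on z or θ, so ∂L/∂z = 0 and
    ∂L/∂z' = z' / sqrt(121 + z'^2).
The Euler-Lagrange equation gives
    d/dθ( z' / sqrt(121 + z'^2) ) = 0,
so z' is constant. Integrating once:
    z(θ) = a θ + b,
a helix on the cylinder (a straight line when the cylinder is unrolled). The constants a, b are determined by the endpoint conditions.
With endpoint conditions z(0) = -3 and z(π/2) = 3: from z(0) = b we get b = -3, and a·π/2 + -3 = 3 gives a = 12/π, so
    z(θ) = (12/π) θ − 3.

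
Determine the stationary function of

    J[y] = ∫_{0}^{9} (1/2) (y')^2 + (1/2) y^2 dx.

The Lagrangian is L = (1/2) (y')^2 + (1/2) y^2.
Compute ∂L/∂y = y, ∂L/∂y' = y'.
The Euler-Lagrange equation d/dx(∂L/∂y') − ∂L/∂y = 0 reduces to
    y'' − y = 0.
Its general solution is
    y(x) = A e^x + B e^(−x),
with A, B fixed by the endpoint conditions.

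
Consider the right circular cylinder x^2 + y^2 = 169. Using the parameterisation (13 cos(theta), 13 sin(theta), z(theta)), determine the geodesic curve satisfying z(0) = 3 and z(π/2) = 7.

Parameterise the cylinder of radius R = 13 as
    r(θ) = (13 cos θ, 13 sin θ, z(θ)).
The arc-length element is
    ds = sqrt(169 + (dz/dθ)^2) dθ,
so the Lagrangian is L = sqrt(169 + z'^2).
L depends on z' only, not on z or θ, so ∂L/∂z = 0 and
    ∂L/∂z' = z' / sqrt(169 + z'^2).
The Euler-Lagrange equation gives
    d/dθ( z' / sqrt(169 + z'^2) ) = 0,
so z' is constant. Integrating once:
    z(θ) = a θ + b,
a helix on the cylinder (a straight line when the cylinder is unrolled). The constants a, b are determined by the endpoint conditions.
With endpoint conditions z(0) = 3 and z(π/2) = 7: from z(0) = b we get b = 3, and a·π/2 + 3 = 7 gives a = 8/π, so
    z(θ) = (8/π) θ + 3.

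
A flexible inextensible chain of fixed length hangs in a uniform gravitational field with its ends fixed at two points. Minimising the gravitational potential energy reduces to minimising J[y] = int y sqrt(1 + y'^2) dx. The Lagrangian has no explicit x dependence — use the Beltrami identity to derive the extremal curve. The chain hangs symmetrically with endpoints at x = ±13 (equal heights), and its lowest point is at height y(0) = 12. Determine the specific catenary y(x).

The Lagrangian L(y, y') = y sqrt(1 + y'^2) has no explicit x dependence, so the Beltrami identity applies:
    L − y' ∂L/∂y' = C.
Compute ∂L/∂y' = y · y' / sqrt(1 + y'^2). Then
    L − y' ∂L/∂y'
    = y sqrt(1 + y'^2) − y · y'^2 / sqrt(1 + y'^2)
    = y (1 + y'^2 − y'^2) / sqrt(1 + y'^2)
    = y / sqrt(1 + y'^2) = C.
Squaring gives y^2 = C^2 (1 + y'^2), i.e.
    y'^2 = y^2 / C^2 − 1.
Separating variables,
    dy / sqrt(y^2 − C^2) = dx / C,
and integrating gives arccosh(y / C) = (x − a)/C, so
    y(x) = C cosh((x − a)/C),
the catenary. The constants C and a are fixed by the two endpoint conditions (and, for the hanging-chain problem, the length constraint selects C).
Now fit the given data. The endpoints x = ±13 are symmetric at equal height, so the catenary is even about its minimum: a = 0 and y(x) = C cosh(x/C). The lowest point is y(0) = C cosh(0) = C, and we are told y(0) = 12, so C = 12. Therefore
    y(x) = 12 cosh(x/12),
and at the endpoints
    y(±13) = 12 cosh(13/12).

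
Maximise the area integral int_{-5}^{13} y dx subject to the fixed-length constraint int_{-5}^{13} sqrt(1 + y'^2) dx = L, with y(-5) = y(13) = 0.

Set up the augmented Lagrangian using a multiplier λ for the length constraint:
    F(y, y') = y − λ sqrt(1 + y'^2).
F has no explicit x dependence, so the Beltrami identity yields a first integral
    F − y' ∂F/∂y' = C.
Compute ∂F/∂y' = −λ y' / sqrt(1 + y'^2). Then
    y − λ sqrt(1 + y'^2) + λ y'^2 / sqrt(1 + y'^2) = C
    ⇒  y − λ / sqrt(1 + y'^2) = C.
Solving for y' and integrating gives
    (x − a)^2 + (y − b)^2 = λ^2,
a circular arc of radius λ. The constants a, b are determined by the endpoint conditions y(-5) = y(13) = 0, and λ is fixed implicitly by the length constraint
    ∫_{-5}^{13} sqrt(1 + y'^2) dx = L.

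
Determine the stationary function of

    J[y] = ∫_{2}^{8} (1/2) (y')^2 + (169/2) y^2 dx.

The Lagrangian is L = (1/2) (y')^2 + (169/2) y^2.
Compute ∂L/∂y = 169y, ∂L/∂y' = y'.
The Euler-Lagrange equation d/dx(∂L/∂y') − ∂L/∂y = 0 reduces to
    y'' − 169 y = 0.
Its general solution is
    y(x) = A e^(13x) + B e^(−13x),
with A, B fixed by the endpoint conditions.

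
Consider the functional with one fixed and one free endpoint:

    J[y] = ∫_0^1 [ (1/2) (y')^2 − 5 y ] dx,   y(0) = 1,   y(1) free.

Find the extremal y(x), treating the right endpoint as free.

The Lagrangian L = (1/2) (y')^2 − 5 y gives
    ∂L/∂y = −5,   ∂L/∂y' = y'.
Euler-Lagrange: d/dx(y') − (−5) = 0, i.e. y'' + 5 = 0, so
    y(x) = −(5/2) x^2 + C1 x + C2.
Fixed left endpoint y(0) = 1 ⇒ C2 = 1.
The right endpoint x = 1 is free, so the natural (transversality) condition is ∂L/∂y' |_{x=1} = 0, i.e. y'(1) = 0.
Compute y'(x) = −5 x + C1, so y'(1) = −5 + C1 = 0 ⇒ C1 = 5.
Therefore the extremal is
    y(x) = −(5/2) x^2 + 5 x + 1.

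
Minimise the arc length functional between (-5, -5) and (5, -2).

Arc-length functional: J[y] = ∫ sqrt(1 + (y')^2) dx.
Lagrangian L = sqrt(1 + (y')^2) has no explicit y dependence, so ∂L/∂y = 0 and the Euler-Lagrange equation gives
    d/dx( y' / sqrt(1 + (y')^2) ) = 0  ⇒  y' / sqrt(1 + (y')^2) = const.
Hence y' is constant, so y(x) is affine.
Fitting the endpoints (-5, -5) and (5, -2):
    slope m = ((-2) − (-5)) / (5 − (-5)) = 3/10,
    intercept c = (-5) − m·(-5) = -7/2.
Extremal: y(x) = (3/10) x - 7/2.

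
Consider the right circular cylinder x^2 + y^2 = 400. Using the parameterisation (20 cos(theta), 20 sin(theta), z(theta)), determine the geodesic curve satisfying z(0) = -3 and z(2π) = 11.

Parameterise the cylinder of radius R = 20 as
    r(θ) = (20 cos θ, 20 sin θ, z(θ)).
The arc-length element is
    ds = sqrt(400 + (dz/dθ)^2) dθ,
so the Lagrangian is L = sqrt(400 + z'^2).
L depends on z' only, not on z or θ, so ∂L/∂z = 0 and
    ∂L/∂z' = z' / sqrt(400 + z'^2).
The Euler-Lagrange equation gives
    d/dθ( z' / sqrt(400 + z'^2) ) = 0,
so z' is constant. Integrating once:
    z(θ) = a θ + b,
a helix on the cylinder (a straight line when the cylinder is unrolled). The constants a, b are determined by the endpoint conditions.
With endpoint conditions z(0) = -3 and z(2π) = 11: from z(0) = b we get b = -3, and a·2π + -3 = 11 gives a = 7/π, so
    z(θ) = (7/π) θ − 3.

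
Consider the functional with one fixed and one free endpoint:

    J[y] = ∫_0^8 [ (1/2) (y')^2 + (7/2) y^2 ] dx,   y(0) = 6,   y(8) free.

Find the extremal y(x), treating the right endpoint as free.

The Lagrangian L = (1/2) (y')^2 + (7/2) y^2 gives
    ∂L/∂y = 7 y,   ∂L/∂y' = y'.
Euler-Lagrange: y'' − 7 y = 0.
With k = sqrt(7), the general solution is
    y(x) = A cosh(sqrt(7) x) + B sinh(sqrt(7) x).
Fixed left endpoint y(0) = 6 ⇒ A = 6.
The right endpoint x = 8 is free, so the natural (transversality) condition is ∂L/∂y' |_{x=8} = 0, i.e. y'(8) = 0.
Compute y'(x) = A k sinh(k x) + B k cosh(k x), so
    y'(8) = A k sinh(k·8) + B k cosh(k·8) = 0
    ⇒ B = −A tanh(k·8) = − 6 tanh(sqrt(7)·8).
Therefore the extremal is
    y(x) = 6 cosh(sqrt(7) x) − 6 tanh(sqrt(7)·8) sinh(sqrt(7) x).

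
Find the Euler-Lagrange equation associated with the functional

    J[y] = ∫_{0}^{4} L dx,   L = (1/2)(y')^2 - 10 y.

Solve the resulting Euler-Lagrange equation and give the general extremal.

The Lagrangian is L = (1/2)(y')^2 - 10 y.
∂L/∂y = -10.
∂L/∂y' = y'.
The Euler-Lagrange equation d/dx(∂L/∂y') − ∂L/∂y = 0 becomes:
    y'' + 10 = 0
General solution: y(x) = -5 x^2 + A x + B, where A and B are arbitrary constants fixed by the endpoint conditions.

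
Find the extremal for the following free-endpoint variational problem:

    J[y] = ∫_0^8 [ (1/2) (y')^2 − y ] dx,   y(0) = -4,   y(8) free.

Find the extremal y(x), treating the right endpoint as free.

The Lagrangian L = (1/2) (y')^2 − y gives
    ∂L/∂y = −1,   ∂L/∂y' = y'.
Euler-Lagrange: d/dx(y') − (−1) = 0, i.e. y'' + 1 = 0, so
    y(x) = −(1/2) x^2 + C1 x + C2.
Fixed left endpoint y(0) = -4 ⇒ C2 = -4.
The right endpoint x = 8 is free, so the natural (transversality) condition is ∂L/∂y' |_{x=8} = 0, i.e. y'(8) = 0.
Compute y'(x) = −1 x + C1, so y'(8) = −8 + C1 = 0 ⇒ C1 = 8.
Therefore the extremal is
    y(x) = −x^2/2 + 8 x − 4.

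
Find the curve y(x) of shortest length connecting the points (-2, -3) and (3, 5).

Arc-length functional: J[y] = ∫ sqrt(1 + (y')^2) dx.
Lagrangian L = sqrt(1 + (y')^2) has no explicit y dependence, so ∂L/∂y = 0 and the Euler-Lagrange equation gives
    d/dx( y' / sqrt(1 + (y')^2) ) = 0  ⇒  y' / sqrt(1 + (y')^2) = const.
Hence y' is constant, so y(x) is affine.
Fitting the endpoints (-2, -3) and (3, 5):
    slope m = (5 − (-3)) / (3 − (-2)) = 8/5,
    intercept c = (-3) − m·(-2) = 1/5.
Extremal: y(x) = (8/5) x + 1/5.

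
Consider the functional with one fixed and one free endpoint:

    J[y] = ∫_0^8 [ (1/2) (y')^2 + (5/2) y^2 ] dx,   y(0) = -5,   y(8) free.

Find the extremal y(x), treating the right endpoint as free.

The Lagrangian L = (1/2) (y')^2 + (5/2) y^2 gives
    ∂L/∂y = 5 y,   ∂L/∂y' = y'.
Euler-Lagrange: y'' − 5 y = 0.
With k = sqrt(5), the general solution is
    y(x) = A cosh(sqrt(5) x) + B sinh(sqrt(5) x).
Fixed left endpoint y(0) = -5 ⇒ A = -5.
The right endpoint x = 8 is free, so the natural (transversality) condition is ∂L/∂y' |_{x=8} = 0, i.e. y'(8) = 0.
Compute y'(x) = A k sinh(k x) + B k cosh(k x), so
    y'(8) = A k sinh(k·8) + B k cosh(k·8) = 0
    ⇒ B = −A tanh(k·8) = 5 tanh(sqrt(5)·8).
Therefore the extremal is
    y(x) = −5 cosh(sqrt(5) x) + 5 tanh(sqrt(5)·8) sinh(sqrt(5) x).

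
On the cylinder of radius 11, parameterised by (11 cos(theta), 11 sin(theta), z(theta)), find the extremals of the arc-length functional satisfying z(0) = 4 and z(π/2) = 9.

Parameterise the cylinder of radius R = 11 as
    r(θ) = (11 cos θ, 11 sin θ, z(θ)).
The arc-length element is
    ds = sqrt(121 + (dz/dθ)^2) dθ,
so the Lagrangian is L = sqrt(121 + z'^2).
L depends on z' only, not on z or θ, so ∂L/∂z = 0 and
    ∂L/∂z' = z' / sqrt(121 + z'^2).
The Euler-Lagrange equation gives
    d/dθ( z' / sqrt(121 + z'^2) ) = 0,
so z' is constant. Integrating once:
    z(θ) = a θ + b,
a helix on the cylinder (a straight line when the cylinder is unrolled). The constants a, b are determined by the endpoint conditions.
With endpoint conditions z(0) = 4 and z(π/2) = 9: from z(0) = b we get b = 4, and a·π/2 + 4 = 9 gives a = 10/π, so
    z(θ) = (10/π) θ + 4.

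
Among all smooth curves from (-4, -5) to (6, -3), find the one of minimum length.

Arc-length functional: J[y] = ∫ sqrt(1 + (y')^2) dx.
Lagrangian L = sqrt(1 + (y')^2) has no explicit y dependence, so ∂L/∂y = 0 and the Euler-Lagrange equation gives
    d/dx( y' / sqrt(1 + (y')^2) ) = 0  ⇒  y' / sqrt(1 + (y')^2) = const.
Hence y' is constant, so y(x) is affine.
Fitting the endpoints (-4, -5) and (6, -3):
    slope m = ((-3) − (-5)) / (6 − (-4)) = 1/5,
    intercept c = (-5) − m·(-4) = -21/5.
Extremal: y(x) = (1/5) x - 21/5.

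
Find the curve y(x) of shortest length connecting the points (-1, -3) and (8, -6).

Arc-length functional: J[y] = ∫ sqrt(1 + (y')^2) dx.
Lagrangian L = sqrt(1 + (y')^2) has no explicit y dependence, so ∂L/∂y = 0 and the Euler-Lagrange equation gives
    d/dx( y' / sqrt(1 + (y')^2) ) = 0  ⇒  y' / sqrt(1 + (y')^2) = const.
Hence y' is constant, so y(x) is affine.
Fitting the endpoints (-1, -3) and (8, -6):
    slope m = ((-6) − (-3)) / (8 − (-1)) = -1/3,
    intercept c = (-3) − m·(-1) = -10/3.
Extremal: y(x) = (-1/3) x - 10/3.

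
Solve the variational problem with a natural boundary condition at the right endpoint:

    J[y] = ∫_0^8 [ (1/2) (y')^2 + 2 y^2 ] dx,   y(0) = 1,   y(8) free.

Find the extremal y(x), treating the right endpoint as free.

The Lagrangian L = (1/2) (y')^2 + 2 y^2 gives
    ∂L/∂y = 4 y,   ∂L/∂y' = y'.
Euler-Lagrange: y'' − 4 y = 0.
With k = 2, the general solution is
    y(x) = A cosh(2 x) + B sinh(2 x).
Fixed left endpoint y(0) = 1 ⇒ A = 1.
The right endpoint x = 8 is free, so the natural (transversality) condition is ∂L/∂y' |_{x=8} = 0, i.e. y'(8) = 0.
Compute y'(x) = A k sinh(k x) + B k cosh(k x), so
    y'(8) = A k sinh(k·8) + B k cosh(k·8) = 0
    ⇒ B = −A tanh(k·8) = − tanh(2·8).
Therefore the extremal is
    y(x) = cosh(2 x) − tanh(2·8) sinh(2 x).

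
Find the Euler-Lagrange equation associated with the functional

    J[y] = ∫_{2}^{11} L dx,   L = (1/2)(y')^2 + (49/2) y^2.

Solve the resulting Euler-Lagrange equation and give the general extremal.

The Lagrangian is L = (1/2)(y')^2 + (49/2) y^2.
∂L/∂y = 49y.
∂L/∂y' = y'.
The Euler-Lagrange equation d/dx(∂L/∂y') − ∂L/∂y = 0 becomes:
    y'' - 49 y = 0
General solution: y(x) = A e^(7x) + B e^(-7x), where A and B are arbitrary constants fixed by the endpoint conditions.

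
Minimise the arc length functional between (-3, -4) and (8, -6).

Arc-length functional: J[y] = ∫ sqrt(1 + (y')^2) dx.
Lagrangian L = sqrt(1 + (y')^2) has no explicit y dependence, so ∂L/∂y = 0 and the Euler-Lagrange equation gives
    d/dx( y' / sqrt(1 + (y')^2) ) = 0  ⇒  y' / sqrt(1 + (y')^2) = const.
Hence y' is constant, so y(x) is affine.
Fitting the endpoints (-3, -4) and (8, -6):
    slope m = ((-6) − (-4)) / (8 − (-3)) = -2/11,
    intercept c = (-4) − m·(-3) = -50/11.
Extremal: y(x) = (-2/11) x - 50/11.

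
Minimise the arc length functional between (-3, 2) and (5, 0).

Arc-length functional: J[y] = ∫ sqrt(1 + (y')^2) dx.
Lagrangian L = sqrt(1 + (y')^2) has no explicit y dependence, so ∂L/∂y = 0 and the Euler-Lagrange equation gives
    d/dx( y' / sqrt(1 + (y')^2) ) = 0  ⇒  y' / sqrt(1 + (y')^2) = const.
Hence y' is constant, so y(x) is affine.
Fitting the endpoints (-3, 2) and (5, 0):
    slope m = (0 − 2) / (5 − (-3)) = -1/4,
    intercept c = 2 − m·(-3) = 5/4.
Extremal: y(x) = (-1/4) x + 5/4.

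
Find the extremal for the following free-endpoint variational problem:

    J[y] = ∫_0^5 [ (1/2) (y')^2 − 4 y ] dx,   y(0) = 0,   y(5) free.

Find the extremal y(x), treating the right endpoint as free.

The Lagrangian L = (1/2) (y')^2 − 4 y gives
    ∂L/∂y = −4,   ∂L/∂y' = y'.
Euler-Lagrange: d/dx(y') − (−4) = 0, i.e. y'' + 4 = 0, so
    y(x) = −(4/2) x^2 + C1 x + C2.
Fixed left endpoint y(0) = 0 ⇒ C2 = 0.
The right endpoint x = 5 is free, so the natural (transversality) condition is ∂L/∂y' |_{x=5} = 0, i.e. y'(5) = 0.
Compute y'(x) = −4 x + C1, so y'(5) = −20 + C1 = 0 ⇒ C1 = 20.
Therefore the extremal is
    y(x) = −2 x^2 + 20 x.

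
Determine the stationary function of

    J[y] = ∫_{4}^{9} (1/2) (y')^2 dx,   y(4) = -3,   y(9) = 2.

The Lagrangian is L = (1/2) (y')^2.
Compute ∂L/∂y = 0, ∂L/∂y' = y'.
The Euler-Lagrange equation d/dx(∂L/∂y') − ∂L/∂y = 0 reduces to
    y'' = 0.
Its general solution is
    y(x) = A x + B,
with A, B fixed by the endpoint conditions.
Applying the endpoint conditions y(4) = -3 and y(9) = 2: solve A·4 + B = -3 and A·9 + B = 2. Subtracting gives A(9 − 4) = 2 − -3, so A = 1, and B = -3 − A·4 = -7. Therefore
    y(x) = x - 7.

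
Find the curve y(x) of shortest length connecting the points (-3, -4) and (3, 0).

Arc-length functional: J[y] = ∫ sqrt(1 + (y')^2) dx.
Lagrangian L = sqrt(1 + (y')^2) has no explicit y dependence, so ∂L/∂y = 0 and the Euler-Lagrange equation gives
    d/dx( y' / sqrt(1 + (y')^2) ) = 0  ⇒  y' / sqrt(1 + (y')^2) = const.
Hence y' is constant, so y(x) is affine.
Fitting the endpoints (-3, -4) and (3, 0):
    slope m = (0 − (-4)) / (3 − (-3)) = 2/3,
    intercept c = (-4) − m·(-3) = -2.
Extremal: y(x) = (2/3) x - 2.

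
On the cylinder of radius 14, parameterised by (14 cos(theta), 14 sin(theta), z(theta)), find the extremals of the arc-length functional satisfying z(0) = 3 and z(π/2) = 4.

Parameterise the cylinder of radius R = 14 as
    r(θ) = (14 cos θ, 14 sin θ, z(θ)).
The arc-length element is
    ds = sqrt(196 + (dz/dθ)^2) dθ,
so the Lagrangian is L = sqrt(196 + z'^2).
L depends on z' only, not on z or θ, so ∂L/∂z = 0 and
    ∂L/∂z' = z' / sqrt(196 + z'^2).
The Euler-Lagrange equation gives
    d/dθ( z' / sqrt(196 + z'^2) ) = 0,
so z' is constant. Integrating once:
    z(θ) = a θ + b,
a helix on the cylinder (a straight line when the cylinder is unrolled). The constants a, b are determined by the endpoint conditions.
With endpoint conditions z(0) = 3 and z(π/2) = 4: from z(0) = b we get b = 3, and a·π/2 + 3 = 4 gives a = 2/π, so
    z(θ) = (2/π) θ + 3.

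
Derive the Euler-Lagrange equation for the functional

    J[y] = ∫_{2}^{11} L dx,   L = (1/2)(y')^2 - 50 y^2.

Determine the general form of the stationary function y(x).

The Lagrangian is L = (1/2)(y')^2 - 50 y^2.
∂L/∂y = -100y.
∂L/∂y' = y'.
The Euler-Lagrange equation d/dx(∂L/∂y') − ∂L/∂y = 0 becomes:
    y'' + 100 y = 0
General solution: y(x) = A sin(10x) + B cos(10x), where A and B are arbitrary constants fixed by the endpoint conditions.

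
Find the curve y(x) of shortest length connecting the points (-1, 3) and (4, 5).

Arc-length functional: J[y] = ∫ sqrt(1 + (y')^2) dx.
Lagrangian L = sqrt(1 + (y')^2) has no explicit y dependence, so ∂L/∂y = 0 and the Euler-Lagrange equation gives
    d/dx( y' / sqrt(1 + (y')^2) ) = 0  ⇒  y' / sqrt(1 + (y')^2) = const.
Hence y' is constant, so y(x) is affine.
Fitting the endpoints (-1, 3) and (4, 5):
    slope m = (5 − 3) / (4 − (-1)) = 2/5,
    intercept c = 3 − m·(-1) = 17/5.
Extremal: y(x) = (2/5) x + 17/5.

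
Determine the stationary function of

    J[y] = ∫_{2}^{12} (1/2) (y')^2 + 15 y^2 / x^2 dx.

The Lagrangian is L = (1/2) (y')^2 + 15 y^2 / x^2.
Compute ∂L/∂y = 30y/x^2, ∂L/∂y' = y'.
The Euler-Lagrange equation d/dx(∂L/∂y') − ∂L/∂y = 0 reduces to
    y'' − 30/x^2 · y = 0  (x > 0).
Its general solution is
    y(x) = A x^6 + B x^(-5),
with A, B fixed by the endpoint conditions.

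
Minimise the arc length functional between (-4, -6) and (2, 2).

Arc-length functional: J[y] = ∫ sqrt(1 + (y')^2) dx.
Lagrangian L = sqrt(1 + (y')^2) has no explicit y dependence, so ∂L/∂y = 0 and the Euler-Lagrange equation gives
    d/dx( y' / sqrt(1 + (y')^2) ) = 0  ⇒  y' / sqrt(1 + (y')^2) = const.
Hence y' is constant, so y(x) is affine.
Fitting the endpoints (-4, -6) and (2, 2):
    slope m = (2 − (-6)) / (2 − (-4)) = 4/3,
    intercept c = (-6) − m·(-4) = -2/3.
Extremal: y(x) = (4/3) x - 2/3.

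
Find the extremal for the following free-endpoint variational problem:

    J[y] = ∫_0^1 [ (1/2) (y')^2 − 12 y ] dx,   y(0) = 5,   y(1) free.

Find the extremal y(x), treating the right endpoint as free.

The Lagrangian L = (1/2) (y')^2 − 12 y gives
    ∂L/∂y = −12,   ∂L/∂y' = y'.
Euler-Lagrange: d/dx(y') − (−12) = 0, i.e. y'' + 12 = 0, so
    y(x) = −(12/2) x^2 + C1 x + C2.
Fixed left endpoint y(0) = 5 ⇒ C2 = 5.
The right endpoint x = 1 is free, so the natural (transversality) condition is ∂L/∂y' |_{x=1} = 0, i.e. y'(1) = 0.
Compute y'(x) = −12 x + C1, so y'(1) = −12 + C1 = 0 ⇒ C1 = 12.
Therefore the extremal is
    y(x) = −6 x^2 + 12 x + 5.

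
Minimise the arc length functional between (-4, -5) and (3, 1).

Arc-length functional: J[y] = ∫ sqrt(1 + (y')^2) dx.
Lagrangian L = sqrt(1 + (y')^2) has no explicit y dependence, so ∂L/∂y = 0 and the Euler-Lagrange equation gives
    d/dx( y' / sqrt(1 + (y')^2) ) = 0  ⇒  y' / sqrt(1 + (y')^2) = const.
Hence y' is constant, so y(x) is affine.
Fitting the endpoints (-4, -5) and (3, 1):
    slope m = (1 − (-5)) / (3 − (-4)) = 6/7,
    intercept c = (-5) − m·(-4) = -11/7.
Extremal: y(x) = (6/7) x - 11/7.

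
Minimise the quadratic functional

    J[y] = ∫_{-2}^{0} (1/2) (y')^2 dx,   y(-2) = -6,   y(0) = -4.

The Lagrangian is L = (1/2) (y')^2.
Compute ∂L/∂y = 0, ∂L/∂y' = y'.
The Euler-Lagrange equation d/dx(∂L/∂y') − ∂L/∂y = 0 reduces to
    y'' = 0.
Its general solution is
    y(x) = A x + B,
with A, B fixed by the endpoint conditions.
Applying the endpoint conditions y(-2) = -6 and y(0) = -4: solve A·-2 + B = -6 and A·0 + B = -4. Subtracting gives A(0 − -2) = -4 − -6, so A = 1, and B = -6 − A·-2 = -4. Therefore
    y(x) = x - 4.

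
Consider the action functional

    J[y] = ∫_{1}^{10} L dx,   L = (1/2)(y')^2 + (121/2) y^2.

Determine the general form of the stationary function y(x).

The Lagrangian is L = (1/2)(y')^2 + (121/2) y^2.
∂L/∂y = 121y.
∂L/∂y' = y'.
The Euler-Lagrange equation d/dx(∂L/∂y') − ∂L/∂y = 0 becomes:
    y'' - 121 y = 0
General solution: y(x) = A e^(11x) + B e^(-11x), where A and B are arbitrary constants fixed by the endpoint conditions.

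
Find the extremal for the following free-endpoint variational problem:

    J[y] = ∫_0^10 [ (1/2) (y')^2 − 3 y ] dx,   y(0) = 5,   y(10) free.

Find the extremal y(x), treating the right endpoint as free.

The Lagrangian L = (1/2) (y')^2 − 3 y gives
    ∂L/∂y = −3,   ∂L/∂y' = y'.
Euler-Lagrange: d/dx(y') − (−3) = 0, i.e. y'' + 3 = 0, so
    y(x) = −(3/2) x^2 + C1 x + C2.
Fixed left endpoint y(0) = 5 ⇒ C2 = 5.
The right endpoint x = 10 is free, so the natural (transversality) condition is ∂L/∂y' |_{x=10} = 0, i.e. y'(10) = 0.
Compute y'(x) = −3 x + C1, so y'(10) = −30 + C1 = 0 ⇒ C1 = 30.
Therefore the extremal is
    y(x) = −(3/2) x^2 + 30 x + 5.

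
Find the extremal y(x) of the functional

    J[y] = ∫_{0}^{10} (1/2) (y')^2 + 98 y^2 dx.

The Lagrangian is L = (1/2) (y')^2 + 98 y^2.
Compute ∂L/∂y = 196y, ∂L/∂y' = y'.
The Euler-Lagrange equation d/dx(∂L/∂y') − ∂L/∂y = 0 reduces to
    y'' − 196 y = 0.
Its general solution is
    y(x) = A e^(14x) + B e^(−14x),
with A, B fixed by the endpoint conditions.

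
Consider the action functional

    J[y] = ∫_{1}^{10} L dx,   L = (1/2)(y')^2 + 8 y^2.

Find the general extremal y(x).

The Lagrangian is L = (1/2)(y')^2 + 8 y^2.
∂L/∂y = 16y.
∂L/∂y' = y'.
The Euler-Lagrange equation d/dx(∂L/∂y') − ∂L/∂y = 0 becomes:
    y'' - 16 y = 0
General solution: y(x) = A e^(4x) + B e^(-4x), where A and B are arbitrary constants fixed by the endpoint conditions.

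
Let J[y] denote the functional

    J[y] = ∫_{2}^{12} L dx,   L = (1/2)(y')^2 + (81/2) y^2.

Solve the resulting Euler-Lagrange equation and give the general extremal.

The Lagrangian is L = (1/2)(y')^2 + (81/2) y^2.
∂L/∂y = 81y.
∂L/∂y' = y'.
The Euler-Lagrange equation d/dx(∂L/∂y') − ∂L/∂y = 0 becomes:
    y'' - 81 y = 0
General solution: y(x) = A e^(9x) + B e^(-9x), where A and B are arbitrary constants fixed by the endpoint conditions.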